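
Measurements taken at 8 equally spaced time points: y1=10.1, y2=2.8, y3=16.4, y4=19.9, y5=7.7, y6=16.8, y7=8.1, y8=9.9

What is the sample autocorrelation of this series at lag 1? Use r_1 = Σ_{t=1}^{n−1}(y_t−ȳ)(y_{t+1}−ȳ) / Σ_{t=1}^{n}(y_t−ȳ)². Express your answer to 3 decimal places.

Mean ȳ = (10.1 + 2.8 + 16.4 + 19.9 + 7.7 + 16.8 + 8.1 + 9.9)/8 = 11.4625
Deviations from mean: -1.3625, -8.6625, 4.9375, 8.4375, -3.7625, 5.3375, -3.3625, -1.5625
Σ(y_t−ȳ)(y_{t+1}−ȳ) = (11.8027) + (-42.7711) + (41.6602) + (-31.7461) + (-20.0823) + (-17.9473) + (5.2539) = -53.8302
Denominator Σ(y_t−ȳ)² = 228.8588
r_1 = -53.8302 / 228.8588 = -0.235

-0.235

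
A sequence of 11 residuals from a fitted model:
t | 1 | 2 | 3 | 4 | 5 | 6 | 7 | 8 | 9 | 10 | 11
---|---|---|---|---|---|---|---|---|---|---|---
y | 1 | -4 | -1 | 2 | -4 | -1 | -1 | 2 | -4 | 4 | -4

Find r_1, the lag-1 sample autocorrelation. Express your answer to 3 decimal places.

Mean ȳ = (1 − 4 − 1 + 2 − 4 − 1 − 1 + 2 − 4 + 4 − 4)/11 = -0.9091
Numerator Σ_{t=1}^{10}(y_t−ȳ)(y_{t+1}−ȳ) = -54.1901
Denominator Σ(y_t−ȳ)² = 82.9091
r_1 = -54.1901 / 82.9091 = -0.654

-0.654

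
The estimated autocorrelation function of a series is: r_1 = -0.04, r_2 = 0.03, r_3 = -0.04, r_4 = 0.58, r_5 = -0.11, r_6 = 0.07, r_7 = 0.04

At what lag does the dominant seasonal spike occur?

4

The largest autocorrelation is r_4 = 0.58; the remaining lags stay at or below 0.07.
The dominant spike at lag 4 indicates a seasonal period of 4.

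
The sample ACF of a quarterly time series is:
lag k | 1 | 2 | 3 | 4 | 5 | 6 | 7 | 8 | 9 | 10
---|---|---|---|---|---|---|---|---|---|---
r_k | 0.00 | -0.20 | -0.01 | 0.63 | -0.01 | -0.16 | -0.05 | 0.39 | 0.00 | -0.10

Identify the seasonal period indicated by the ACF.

The largest autocorrelation is r_4 = 0.63, with a weaker echo at lag 8 (0.39); the remaining lags stay at or below 0.00.
The dominant spike at lag 4 indicates a seasonal period of 4.

4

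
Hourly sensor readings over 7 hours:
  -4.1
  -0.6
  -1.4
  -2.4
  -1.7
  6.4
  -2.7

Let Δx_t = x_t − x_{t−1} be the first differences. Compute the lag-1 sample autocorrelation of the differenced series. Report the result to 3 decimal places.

-0.446

First differences Δx: 3.5, -0.8, -1.0, 0.7, 8.1, -9.1
Mean of differences = 0.2333
Numerator Σ(Δx_t−Δx̄)(Δx_{t+1}−Δx̄) = -72.4278
Denominator Σ(Δx_t−Δx̄)² = 162.4733
r_1(Δx) = -72.4278 / 162.4733 = -0.446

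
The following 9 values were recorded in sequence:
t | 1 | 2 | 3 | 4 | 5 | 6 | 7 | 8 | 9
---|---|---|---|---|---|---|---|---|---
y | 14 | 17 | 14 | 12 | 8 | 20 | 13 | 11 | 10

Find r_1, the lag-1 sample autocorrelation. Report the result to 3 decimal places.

Mean ȳ = (14 + 17 + 14 + 12 + 8 + 20 + 13 + 11 + 10)/9 = 13.2222
Numerator Σ_{t=1}^{8}(y_t−ȳ)(y_{t+1}−ȳ) = -17.9383
Denominator Σ(y_t−ȳ)² = 105.5556
r_1 = -17.9383 / 105.5556 = -0.170

-0.170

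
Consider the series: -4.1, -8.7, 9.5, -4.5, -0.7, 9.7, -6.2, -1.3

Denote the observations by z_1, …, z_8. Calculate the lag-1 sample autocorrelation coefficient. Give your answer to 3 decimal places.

-0.441

Mean z̄ = (-4.1 − 8.7 + 9.5 − 4.5 − 0.7 + 9.7 − 6.2 − 1.3)/8 = -0.7875
Σ(z_t−z̄)(z_{t+1}−z̄) = (26.2102) + (-81.3998) + (-38.1923) + (-0.3248) + (0.9177) + (-56.7636) + (2.7739) = -146.7789
Denominator Σ(z_t−z̄)² = 332.7488
r_1 = -146.7789 / 332.7488 = -0.441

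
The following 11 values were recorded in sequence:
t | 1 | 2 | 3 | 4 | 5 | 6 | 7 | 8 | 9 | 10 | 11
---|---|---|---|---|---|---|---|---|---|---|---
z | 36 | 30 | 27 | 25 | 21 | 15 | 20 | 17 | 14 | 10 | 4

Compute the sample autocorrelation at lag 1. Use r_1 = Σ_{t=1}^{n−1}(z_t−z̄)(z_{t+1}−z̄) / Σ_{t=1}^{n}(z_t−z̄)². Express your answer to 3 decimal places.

0.587

Mean z̄ = (36 + 30 + 27 + 25 + 21 + 15 + 20 + 17 + 14 + 10 + 4)/11 = 19.9091
Numerator Σ_{t=1}^{10}(z_t−z̄)(z_{t+1}−z̄) = 502.9008
Denominator Σ(z_t−z̄)² = 856.9091
r_1 = 502.9008 / 856.9091 = 0.587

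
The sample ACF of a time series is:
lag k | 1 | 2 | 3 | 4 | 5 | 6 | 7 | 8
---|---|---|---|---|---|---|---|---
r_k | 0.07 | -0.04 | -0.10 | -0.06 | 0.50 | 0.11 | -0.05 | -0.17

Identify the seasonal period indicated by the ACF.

5

The largest autocorrelation is r_5 = 0.50; the remaining lags stay at or below 0.11.
The dominant spike at lag 5 indicates a seasonal period of 5.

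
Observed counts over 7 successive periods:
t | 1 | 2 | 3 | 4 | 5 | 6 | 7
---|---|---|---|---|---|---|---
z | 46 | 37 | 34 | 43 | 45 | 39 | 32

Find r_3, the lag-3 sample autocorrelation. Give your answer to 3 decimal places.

-0.080

Mean z̄ = (46 + 37 + 34 + 43 + 45 + 39 + 32)/7 = 39.4286
Deviations from mean: 6.5714, -2.4286, -5.4286, 3.5714, 5.5714, -0.4286, -7.4286
Numerator Σ_{t=1}^{4}(z_t−z̄)(z_{t+3}−z̄) = -14.2653
Denominator Σ(z_t−z̄)² = 177.7143
r_3 = -14.2653 / 177.7143 = -0.080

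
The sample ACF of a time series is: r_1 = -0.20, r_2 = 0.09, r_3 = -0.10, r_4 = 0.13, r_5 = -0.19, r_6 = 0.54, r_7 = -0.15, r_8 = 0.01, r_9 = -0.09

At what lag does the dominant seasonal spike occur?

The largest autocorrelation is r_6 = 0.54; the remaining lags stay at or below 0.13.
The dominant spike at lag 6 indicates a seasonal period of 6.

6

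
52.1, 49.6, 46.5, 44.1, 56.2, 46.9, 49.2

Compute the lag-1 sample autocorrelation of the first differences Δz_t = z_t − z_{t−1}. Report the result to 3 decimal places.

First differences Δz: -2.5, -3.1, -2.4, 12.1, -9.3, 2.3
Mean of differences = -0.4833
Numerator Σ(Δz_t−Δz̄)(Δz_{t+1}−Δz̄) = -149.3086
Denominator Σ(Δz_t−Δz̄)² = 258.4083
r_1(Δz) = -149.3086 / 258.4083 = -0.578

-0.578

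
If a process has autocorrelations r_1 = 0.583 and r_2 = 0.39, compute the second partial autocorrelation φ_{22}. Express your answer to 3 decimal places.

φ_{22} = (r_2 − r_1²) / (1 − r_1²)
r_1² = (0.583)² = 0.339889
Numerator = 0.39 − 0.3399 = 0.0501; denominator = 1 − 0.3399 = 0.6601
φ_{22} = 0.0501 / 0.6601 = 0.076

0.076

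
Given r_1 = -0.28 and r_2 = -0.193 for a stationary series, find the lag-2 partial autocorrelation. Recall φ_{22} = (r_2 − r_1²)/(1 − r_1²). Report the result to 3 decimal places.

φ_{22} = (r_2 − r_1²) / (1 − r_1²)
r_1² = (-0.28)² = 0.0784
Numerator = -0.193 − 0.0784 = -0.2714; denominator = 1 − 0.0784 = 0.9216
φ_{22} = -0.2714 / 0.9216 = -0.294

-0.294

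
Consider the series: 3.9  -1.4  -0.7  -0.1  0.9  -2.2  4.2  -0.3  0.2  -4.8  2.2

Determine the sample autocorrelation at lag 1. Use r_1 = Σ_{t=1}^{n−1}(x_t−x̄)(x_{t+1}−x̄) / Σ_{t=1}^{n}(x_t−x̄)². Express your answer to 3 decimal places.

-0.406

Mean x̄ = (3.9 − 1.4 − 0.7 − 0.1 + 0.9 − 2.2 + 4.2 − 0.3 + 0.2 − 4.8 + 2.2)/11 = 0.1727
Numerator Σ_{t=1}^{10}(x_t−x̄)(x_{t+1}−x̄) = -27.8644
Denominator Σ(x_t−x̄)² = 68.6418
r_1 = -27.8644 / 68.6418 = -0.406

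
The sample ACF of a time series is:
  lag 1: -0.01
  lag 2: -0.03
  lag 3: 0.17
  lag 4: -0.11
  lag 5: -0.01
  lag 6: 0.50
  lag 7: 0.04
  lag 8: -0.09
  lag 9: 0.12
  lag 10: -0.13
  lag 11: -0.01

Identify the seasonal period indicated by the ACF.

6

The largest autocorrelation is r_6 = 0.50; the remaining lags stay at or below 0.17.
The dominant spike at lag 6 indicates a seasonal period of 6.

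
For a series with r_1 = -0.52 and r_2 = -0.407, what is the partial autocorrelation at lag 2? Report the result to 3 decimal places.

φ_{22} = (r_2 − r_1²) / (1 − r_1²)
r_1² = (-0.52)² = 0.2704
Numerator = -0.407 − 0.2704 = -0.6774; denominator = 1 − 0.2704 = 0.7296
φ_{22} = -0.6774 / 0.7296 = -0.928

-0.928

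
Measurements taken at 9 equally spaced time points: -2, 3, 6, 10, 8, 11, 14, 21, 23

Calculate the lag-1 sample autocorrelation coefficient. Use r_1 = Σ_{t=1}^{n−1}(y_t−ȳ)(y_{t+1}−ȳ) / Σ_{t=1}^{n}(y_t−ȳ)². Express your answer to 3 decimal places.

0.578

Mean ȳ = (-2 + 3 + 6 + 10 + 8 + 11 + 14 + 21 + 23)/9 = 10.4444
Numerator Σ_{t=1}^{8}(y_t−ȳ)(y_{t+1}−ȳ) = 299.4691
Denominator Σ(y_t−ȳ)² = 518.2222
r_1 = 299.4691 / 518.2222 = 0.578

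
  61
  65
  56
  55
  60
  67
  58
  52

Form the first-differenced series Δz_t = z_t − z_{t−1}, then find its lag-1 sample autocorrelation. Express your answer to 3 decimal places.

First differences Δz: 4, -9, -1, 5, 7, -9, -6
Mean of differences = -1.2857
Numerator Σ(Δz_t−Δz̄)(Δz_{t+1}−Δz̄) = -16.6531
Denominator Σ(Δz_t−Δz̄)² = 277.4286
r_1(Δz) = -16.6531 / 277.4286 = -0.060

-0.060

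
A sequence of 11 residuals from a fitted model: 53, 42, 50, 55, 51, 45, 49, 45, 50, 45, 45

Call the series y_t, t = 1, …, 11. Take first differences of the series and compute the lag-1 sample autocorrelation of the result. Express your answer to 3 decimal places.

First differences Δy: -11, 8, 5, -4, -6, 4, -4, 5, -5, 0
Mean of differences = -0.8000
Numerator Σ(Δy_t−Δȳ)(Δy_{t+1}−Δȳ) = -127.2400
Denominator Σ(Δy_t−Δȳ)² = 337.6000
r_1(Δy) = -127.2400 / 337.6000 = -0.377

-0.377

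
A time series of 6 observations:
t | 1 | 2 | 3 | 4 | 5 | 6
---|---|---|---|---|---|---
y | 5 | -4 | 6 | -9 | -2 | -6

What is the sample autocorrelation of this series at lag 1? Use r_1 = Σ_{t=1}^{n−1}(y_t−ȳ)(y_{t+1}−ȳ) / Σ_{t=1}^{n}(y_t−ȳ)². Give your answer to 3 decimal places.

-0.473

Mean ȳ = (5 − 4 + 6 − 9 − 2 − 6)/6 = -1.6667
Deviations from mean: 6.6667, -2.3333, 7.6667, -7.3333, -0.3333, -4.3333
Σ(y_t−ȳ)(y_{t+1}−ȳ) = (-15.5556) + (-17.8889) + (-56.2222) + (2.4444) + (1.4444) = -85.7778
Denominator Σ(y_t−ȳ)² = 181.3333
r_1 = -85.7778 / 181.3333 = -0.473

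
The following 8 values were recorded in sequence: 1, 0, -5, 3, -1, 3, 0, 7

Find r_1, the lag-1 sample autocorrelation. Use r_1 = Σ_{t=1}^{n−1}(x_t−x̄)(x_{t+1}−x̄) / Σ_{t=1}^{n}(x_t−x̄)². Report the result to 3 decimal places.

-0.256

Mean x̄ = (1 + 0 − 5 + 3 − 1 + 3 + 0 + 7)/8 = 1.0000
Deviations from mean: 0.0000, -1.0000, -6.0000, 2.0000, -2.0000, 2.0000, -1.0000, 6.0000
Σ(x_t−x̄)(x_{t+1}−x̄) = (0.0000) + (6.0000) + (-12.0000) + (-4.0000) + (-4.0000) + (-2.0000) + (-6.0000) = -22.0000
Denominator Σ(x_t−x̄)² = 86.0000
r_1 = -22.0000 / 86.0000 = -0.256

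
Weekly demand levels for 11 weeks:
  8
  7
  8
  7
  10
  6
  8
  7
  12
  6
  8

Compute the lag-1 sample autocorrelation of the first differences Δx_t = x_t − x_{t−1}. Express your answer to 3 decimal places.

-0.755

First differences Δx: -1, 1, -1, 3, -4, 2, -1, 5, -6, 2
Mean of differences = 0.0000
Numerator Σ(Δx_t−Δx̄)(Δx_{t+1}−Δx̄) = -74.0000
Denominator Σ(Δx_t−Δx̄)² = 98.0000
r_1(Δx) = -74.0000 / 98.0000 = -0.755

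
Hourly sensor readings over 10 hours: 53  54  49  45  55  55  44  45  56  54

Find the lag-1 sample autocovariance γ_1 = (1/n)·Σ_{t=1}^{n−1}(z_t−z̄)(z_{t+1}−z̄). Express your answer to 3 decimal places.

Mean z̄ = (53 + 54 + 49 + 45 + 55 + 55 + 44 + 45 + 56 + 54)/10 = 51.0000
Σ_{t=1}^{9}(z_t−z̄)(z_{t+1}−z̄) = 3.0000
γ_1 = 3.0000 / 10 = 0.300

0.300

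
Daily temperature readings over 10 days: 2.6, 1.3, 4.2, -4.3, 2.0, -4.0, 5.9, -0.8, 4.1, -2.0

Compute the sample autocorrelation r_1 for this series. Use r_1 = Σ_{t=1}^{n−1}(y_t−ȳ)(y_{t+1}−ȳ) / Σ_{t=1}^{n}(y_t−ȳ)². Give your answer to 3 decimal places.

-0.656

Mean ȳ = (2.6 + 1.3 + 4.2 − 4.3 + 2.0 − 4.0 + 5.9 − 0.8 + 4.1 − 2.0)/10 = 0.9000
Numerator Σ_{t=1}^{9}(y_t−ȳ)(y_{t+1}−ȳ) = -73.9900
Denominator Σ(y_t−ȳ)² = 112.7400
r_1 = -73.9900 / 112.7400 = -0.656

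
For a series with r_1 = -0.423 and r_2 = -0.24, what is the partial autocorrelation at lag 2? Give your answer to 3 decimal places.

-0.510

φ_{22} = (r_2 − r_1²) / (1 − r_1²)
r_1² = (-0.423)² = 0.178929
Numerator = -0.24 − 0.1789 = -0.4189; denominator = 1 − 0.1789 = 0.8211
φ_{22} = -0.4189 / 0.8211 = -0.510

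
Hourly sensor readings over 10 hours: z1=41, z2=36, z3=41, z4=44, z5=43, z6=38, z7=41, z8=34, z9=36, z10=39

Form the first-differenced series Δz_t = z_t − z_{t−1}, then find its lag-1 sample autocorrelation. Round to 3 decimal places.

First differences Δz: -5, 5, 3, -1, -5, 3, -7, 2, 3
Mean of differences = -0.2222
Numerator Σ(Δz_t−Δz̄)(Δz_{t+1}−Δz̄) = -52.0494
Denominator Σ(Δz_t−Δz̄)² = 155.5556
r_1(Δz) = -52.0494 / 155.5556 = -0.335

-0.335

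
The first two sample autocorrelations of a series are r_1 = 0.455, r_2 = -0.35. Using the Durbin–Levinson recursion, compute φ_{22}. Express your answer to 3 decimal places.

φ_{22} = (r_2 − r_1²) / (1 − r_1²)
r_1² = (0.455)² = 0.207025
Numerator = -0.35 − 0.2070 = -0.5570; denominator = 1 − 0.2070 = 0.7930
φ_{22} = -0.5570 / 0.7930 = -0.702

-0.702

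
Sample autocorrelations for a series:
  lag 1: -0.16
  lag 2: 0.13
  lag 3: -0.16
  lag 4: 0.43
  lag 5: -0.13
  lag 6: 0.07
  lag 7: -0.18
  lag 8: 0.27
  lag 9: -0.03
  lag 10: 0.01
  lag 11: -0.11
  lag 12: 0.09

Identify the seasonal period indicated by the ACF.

4

The largest autocorrelation is r_4 = 0.43, with a weaker echo at lag 8 (0.27); the remaining lags stay at or below 0.13.
The dominant spike at lag 4 indicates a seasonal period of 4.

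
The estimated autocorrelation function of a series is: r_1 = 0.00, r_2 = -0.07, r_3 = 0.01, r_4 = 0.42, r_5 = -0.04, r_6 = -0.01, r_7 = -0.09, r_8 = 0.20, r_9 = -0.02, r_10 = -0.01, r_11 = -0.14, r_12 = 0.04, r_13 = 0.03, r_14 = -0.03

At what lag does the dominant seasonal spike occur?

The largest autocorrelation is r_4 = 0.42, with a weaker echo at lag 8 (0.20); the remaining lags stay at or below 0.04.
The dominant spike at lag 4 indicates a seasonal period of 4.

4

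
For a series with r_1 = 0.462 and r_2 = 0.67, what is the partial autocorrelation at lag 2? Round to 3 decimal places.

0.580

φ_{22} = (r_2 − r_1²) / (1 − r_1²)
r_1² = (0.462)² = 0.213444
Numerator = 0.67 − 0.2134 = 0.4566; denominator = 1 − 0.2134 = 0.7866
φ_{22} = 0.4566 / 0.7866 = 0.580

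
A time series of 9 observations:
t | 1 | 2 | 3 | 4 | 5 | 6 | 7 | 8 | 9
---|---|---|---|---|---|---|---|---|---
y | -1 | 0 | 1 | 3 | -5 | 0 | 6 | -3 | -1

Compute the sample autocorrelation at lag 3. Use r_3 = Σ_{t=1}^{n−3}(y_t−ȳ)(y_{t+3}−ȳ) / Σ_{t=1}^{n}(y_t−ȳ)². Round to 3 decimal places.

0.366

Mean ȳ = (-1 + 0 + 1 + 3 − 5 + 0 + 6 − 3 − 1)/9 = 0.0000
Numerator Σ_{t=1}^{6}(y_t−ȳ)(y_{t+3}−ȳ) = 30.0000
Denominator Σ(y_t−ȳ)² = 82.0000
r_3 = 30.0000 / 82.0000 = 0.366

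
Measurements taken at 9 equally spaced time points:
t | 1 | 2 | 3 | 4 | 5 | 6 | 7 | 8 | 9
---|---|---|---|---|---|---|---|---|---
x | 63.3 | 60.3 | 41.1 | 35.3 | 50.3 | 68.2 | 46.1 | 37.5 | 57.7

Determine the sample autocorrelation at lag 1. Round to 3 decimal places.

0.062

Mean x̄ = (63.3 + 60.3 + 41.1 + 35.3 + 50.3 + 68.2 + 46.1 + 37.5 + 57.7)/9 = 51.0889
Numerator Σ_{t=1}^{8}(x_t−x̄)(x_{t+1}−x̄) = 69.7299
Denominator Σ(x_t−x̄)² = 1129.6889
r_1 = 69.7299 / 1129.6889 = 0.062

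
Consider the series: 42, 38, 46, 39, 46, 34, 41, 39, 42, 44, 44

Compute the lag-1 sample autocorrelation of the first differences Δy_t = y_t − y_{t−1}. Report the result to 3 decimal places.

First differences Δy: -4, 8, -7, 7, -12, 7, -2, 3, 2, 0
Mean of differences = 0.2000
Numerator Σ(Δy_t−Δȳ)(Δy_{t+1}−Δȳ) = -320.2400
Denominator Σ(Δy_t−Δȳ)² = 387.6000
r_1(Δy) = -320.2400 / 387.6000 = -0.826

-0.826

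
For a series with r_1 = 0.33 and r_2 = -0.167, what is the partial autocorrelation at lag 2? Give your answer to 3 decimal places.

-0.310

φ_{22} = (r_2 − r_1²) / (1 − r_1²)
r_1² = (0.33)² = 0.1089
Numerator = -0.167 − 0.1089 = -0.2759; denominator = 1 − 0.1089 = 0.8911
φ_{22} = -0.2759 / 0.8911 = -0.310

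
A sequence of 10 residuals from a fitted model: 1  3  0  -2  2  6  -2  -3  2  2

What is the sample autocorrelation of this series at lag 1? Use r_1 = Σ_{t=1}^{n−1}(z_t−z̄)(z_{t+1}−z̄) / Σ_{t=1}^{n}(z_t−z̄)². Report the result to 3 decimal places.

Mean z̄ = (1 + 3 + 0 − 2 + 2 + 6 − 2 − 3 + 2 + 2)/10 = 0.9000
Numerator Σ_{t=1}^{9}(z_t−z̄)(z_{t+1}−z̄) = -3.2100
Denominator Σ(z_t−z̄)² = 66.9000
r_1 = -3.2100 / 66.9000 = -0.048

-0.048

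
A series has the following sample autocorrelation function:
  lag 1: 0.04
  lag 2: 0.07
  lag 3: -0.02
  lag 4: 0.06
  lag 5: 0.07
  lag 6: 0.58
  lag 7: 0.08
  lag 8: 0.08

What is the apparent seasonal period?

6

The largest autocorrelation is r_6 = 0.58; the remaining lags stay at or below 0.08.
The dominant spike at lag 6 indicates a seasonal period of 6.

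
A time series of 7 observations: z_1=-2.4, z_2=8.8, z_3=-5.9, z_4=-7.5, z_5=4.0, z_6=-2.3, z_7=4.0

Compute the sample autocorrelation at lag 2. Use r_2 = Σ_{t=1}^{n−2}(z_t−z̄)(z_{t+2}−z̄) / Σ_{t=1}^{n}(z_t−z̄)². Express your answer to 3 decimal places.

Mean z̄ = (-2.4 + 8.8 − 5.9 − 7.5 + 4.0 − 2.3 + 4.0)/7 = -0.1857
Deviations from mean: -2.2143, 8.9857, -5.7143, -7.3143, 4.1857, -2.1143, 4.1857
Numerator Σ_{t=1}^{5}(z_t−z̄)(z_{t+2}−z̄) = -44.0047
Denominator Σ(z_t−z̄)² = 211.3086
r_2 = -44.0047 / 211.3086 = -0.208

-0.208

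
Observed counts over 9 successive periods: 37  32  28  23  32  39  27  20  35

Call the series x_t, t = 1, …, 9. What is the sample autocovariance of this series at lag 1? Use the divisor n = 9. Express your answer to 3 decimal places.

-1.790

Mean x̄ = (37 + 32 + 28 + 23 + 32 + 39 + 27 + 20 + 35)/9 = 30.3333
Σ_{t=1}^{8}(x_t−x̄)(x_{t+1}−x̄) = -16.1111
γ_1 = -16.1111 / 9 = -1.790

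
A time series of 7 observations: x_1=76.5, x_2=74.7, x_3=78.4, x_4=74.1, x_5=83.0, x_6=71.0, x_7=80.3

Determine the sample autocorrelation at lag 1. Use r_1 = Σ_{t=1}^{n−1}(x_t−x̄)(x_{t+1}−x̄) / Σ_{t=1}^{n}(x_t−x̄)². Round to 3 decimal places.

-0.810

Mean x̄ = (76.5 + 74.7 + 78.4 + 74.1 + 83.0 + 71.0 + 80.3)/7 = 76.8571
Deviations from mean: -0.3571, -2.1571, 1.5429, -2.7571, 6.1429, -5.8571, 3.4429
Σ(x_t−x̄)(x_{t+1}−x̄) = (0.7704) + (-3.3282) + (-4.2539) + (-16.9367) + (-35.9796) + (-20.1653) = -79.8933
Denominator Σ(x_t−x̄)² = 98.6571
r_1 = -79.8933 / 98.6571 = -0.810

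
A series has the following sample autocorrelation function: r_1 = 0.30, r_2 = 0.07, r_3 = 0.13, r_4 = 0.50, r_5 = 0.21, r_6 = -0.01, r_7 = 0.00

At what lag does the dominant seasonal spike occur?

The largest autocorrelation is r_4 = 0.50; the remaining lags stay at or below 0.30. The elevated value at lag 1 (0.30), dropping to 0.07 at lag 2, reflects decaying short-term dependence rather than seasonality.
The dominant spike at lag 4 indicates a seasonal period of 4.

4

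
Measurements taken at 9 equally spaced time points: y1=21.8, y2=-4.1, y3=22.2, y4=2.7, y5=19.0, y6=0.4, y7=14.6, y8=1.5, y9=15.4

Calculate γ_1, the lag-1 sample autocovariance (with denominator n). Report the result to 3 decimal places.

-78.171

Mean ȳ = (21.8 − 4.1 + 22.2 + 2.7 + 19.0 + 0.4 + 14.6 + 1.5 + 15.4)/9 = 10.3889
Σ_{t=1}^{8}(y_t−ȳ)(y_{t+1}−ȳ) = -703.5435
γ_1 = -703.5435 / 9 = -78.171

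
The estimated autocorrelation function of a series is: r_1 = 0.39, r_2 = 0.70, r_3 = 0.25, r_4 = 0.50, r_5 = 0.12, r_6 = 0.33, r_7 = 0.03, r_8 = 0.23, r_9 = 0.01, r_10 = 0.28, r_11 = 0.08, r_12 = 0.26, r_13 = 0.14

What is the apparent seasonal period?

The largest autocorrelation is r_2 = 0.70, with a weaker echo at lag 4 (0.50); the remaining lags stay at or below 0.39.
The dominant spike at lag 2 indicates a seasonal period of 2.

2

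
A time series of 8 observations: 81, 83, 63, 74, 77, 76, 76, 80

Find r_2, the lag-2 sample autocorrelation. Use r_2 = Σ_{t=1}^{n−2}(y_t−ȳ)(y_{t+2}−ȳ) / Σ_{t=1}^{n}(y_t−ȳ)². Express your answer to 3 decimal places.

Mean ȳ = (81 + 83 + 63 + 74 + 77 + 76 + 76 + 80)/8 = 76.2500
Deviations from mean: 4.7500, 6.7500, -13.2500, -2.2500, 0.7500, -0.2500, -0.2500, 3.7500
Numerator Σ_{t=1}^{6}(y_t−ȳ)(y_{t+2}−ȳ) = -88.6250
Denominator Σ(y_t−ȳ)² = 263.5000
r_2 = -88.6250 / 263.5000 = -0.336

-0.336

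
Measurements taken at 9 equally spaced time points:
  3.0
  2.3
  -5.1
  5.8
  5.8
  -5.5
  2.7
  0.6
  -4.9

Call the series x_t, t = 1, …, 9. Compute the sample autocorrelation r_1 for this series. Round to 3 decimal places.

-0.315

Mean x̄ = (3.0 + 2.3 − 5.1 + 5.8 + 5.8 − 5.5 + 2.7 + 0.6 − 4.9)/9 = 0.5222
Numerator Σ_{t=1}^{8}(x_t−x̄)(x_{t+1}−x̄) = -52.5594
Denominator Σ(x_t−x̄)² = 167.0356
r_1 = -52.5594 / 167.0356 = -0.315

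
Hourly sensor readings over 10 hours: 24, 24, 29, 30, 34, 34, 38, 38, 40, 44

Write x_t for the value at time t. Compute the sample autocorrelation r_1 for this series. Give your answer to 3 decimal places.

0.657

Mean x̄ = (24 + 24 + 29 + 30 + 34 + 34 + 38 + 38 + 40 + 44)/10 = 33.5000
Numerator Σ_{t=1}^{9}(x_t−x̄)(x_{t+1}−x̄) = 267.2500
Denominator Σ(x_t−x̄)² = 406.5000
r_1 = 267.2500 / 406.5000 = 0.657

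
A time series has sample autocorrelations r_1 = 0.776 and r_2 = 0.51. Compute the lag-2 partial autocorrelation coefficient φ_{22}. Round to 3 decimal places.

φ_{22} = (r_2 − r_1²) / (1 − r_1²)
r_1² = (0.776)² = 0.602176
Numerator = 0.51 − 0.6022 = -0.0922; denominator = 1 − 0.6022 = 0.3978
φ_{22} = -0.0922 / 0.3978 = -0.232

-0.232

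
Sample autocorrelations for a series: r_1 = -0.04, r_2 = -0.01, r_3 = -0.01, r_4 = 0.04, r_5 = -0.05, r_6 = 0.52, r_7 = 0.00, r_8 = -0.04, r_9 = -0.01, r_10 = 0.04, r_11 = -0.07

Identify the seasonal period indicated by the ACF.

The largest autocorrelation is r_6 = 0.52; the remaining lags stay at or below 0.04.
The dominant spike at lag 6 indicates a seasonal period of 6.

6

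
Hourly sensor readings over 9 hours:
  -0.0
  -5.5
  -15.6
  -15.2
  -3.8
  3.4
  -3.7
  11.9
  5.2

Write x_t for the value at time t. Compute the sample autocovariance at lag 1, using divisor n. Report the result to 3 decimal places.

32.505

Mean x̄ = (-0.0 − 5.5 − 15.6 − 15.2 − 3.8 + 3.4 − 3.7 + 11.9 + 5.2)/9 = -2.5889
Σ_{t=1}^{8}(x_t−x̄)(x_{t+1}−x̄) = 292.5443
γ_1 = 292.5443 / 9 = 32.505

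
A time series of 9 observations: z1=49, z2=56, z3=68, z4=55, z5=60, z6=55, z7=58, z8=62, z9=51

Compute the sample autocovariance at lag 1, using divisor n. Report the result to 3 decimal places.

Mean z̄ = (49 + 56 + 68 + 55 + 60 + 55 + 58 + 62 + 51)/9 = 57.1111
Σ_{t=1}^{8}(z_t−z̄)(z_{t+1}−z̄) = -65.6790
γ_1 = -65.6790 / 9 = -7.298

-7.298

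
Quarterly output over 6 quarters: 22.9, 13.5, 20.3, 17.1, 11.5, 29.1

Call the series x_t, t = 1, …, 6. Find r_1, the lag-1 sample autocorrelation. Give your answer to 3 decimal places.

-0.439

Mean x̄ = (22.9 + 13.5 + 20.3 + 17.1 + 11.5 + 29.1)/6 = 19.0667
Numerator Σ_{t=1}^{5}(x_t−x̄)(x_{t+1}−x̄) = -91.6678
Denominator Σ(x_t−x̄)² = 208.9933
r_1 = -91.6678 / 208.9933 = -0.439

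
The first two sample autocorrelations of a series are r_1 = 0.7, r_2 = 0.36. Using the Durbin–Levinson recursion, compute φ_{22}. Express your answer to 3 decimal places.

φ_{22} = (r_2 − r_1²) / (1 − r_1²)
r_1² = (0.7)² = 0.49
Numerator = 0.36 − 0.4900 = -0.1300; denominator = 1 − 0.4900 = 0.5100
φ_{22} = -0.1300 / 0.5100 = -0.255

-0.255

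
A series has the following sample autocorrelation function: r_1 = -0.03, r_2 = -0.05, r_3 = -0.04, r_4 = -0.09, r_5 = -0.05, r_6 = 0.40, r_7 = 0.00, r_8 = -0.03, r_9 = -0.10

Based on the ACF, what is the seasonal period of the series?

6

The largest autocorrelation is r_6 = 0.40; the remaining lags stay at or below 0.00.
The dominant spike at lag 6 indicates a seasonal period of 6.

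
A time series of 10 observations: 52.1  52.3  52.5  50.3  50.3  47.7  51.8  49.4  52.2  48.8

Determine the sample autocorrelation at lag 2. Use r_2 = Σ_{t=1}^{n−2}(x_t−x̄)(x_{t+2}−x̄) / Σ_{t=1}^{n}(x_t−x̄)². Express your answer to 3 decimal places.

Mean x̄ = (52.1 + 52.3 + 52.5 + 50.3 + 50.3 + 47.7 + 51.8 + 49.4 + 52.2 + 48.8)/10 = 50.7400
Numerator Σ_{t=1}^{8}(x_t−x̄)(x_{t+2}−x̄) = 10.0248
Denominator Σ(x_t−x̄)² = 25.8240
r_2 = 10.0248 / 25.8240 = 0.388

0.388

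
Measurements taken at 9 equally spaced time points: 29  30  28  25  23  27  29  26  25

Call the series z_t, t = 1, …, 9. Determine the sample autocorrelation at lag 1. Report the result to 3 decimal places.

0.347

Mean z̄ = (29 + 30 + 28 + 25 + 23 + 27 + 29 + 26 + 25)/9 = 26.8889
Numerator Σ_{t=1}^{8}(z_t−z̄)(z_{t+1}−z̄) = 14.8765
Denominator Σ(z_t−z̄)² = 42.8889
r_1 = 14.8765 / 42.8889 = 0.347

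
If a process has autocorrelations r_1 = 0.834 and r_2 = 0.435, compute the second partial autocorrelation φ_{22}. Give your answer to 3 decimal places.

φ_{22} = (r_2 − r_1²) / (1 − r_1²)
r_1² = (0.834)² = 0.695556
Numerator = 0.435 − 0.6956 = -0.2606; denominator = 1 − 0.6956 = 0.3044
φ_{22} = -0.2606 / 0.3044 = -0.856

-0.856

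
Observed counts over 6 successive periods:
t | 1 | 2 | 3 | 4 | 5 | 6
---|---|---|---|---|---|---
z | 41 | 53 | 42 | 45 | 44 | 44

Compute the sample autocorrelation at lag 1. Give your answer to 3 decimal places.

Mean z̄ = (41 + 53 + 42 + 45 + 44 + 44)/6 = 44.8333
Deviations from mean: -3.8333, 8.1667, -2.8333, 0.1667, -0.8333, -0.8333
Numerator Σ_{t=1}^{5}(z_t−z̄)(z_{t+1}−z̄) = -54.3611
Denominator Σ(z_t−z̄)² = 90.8333
r_1 = -54.3611 / 90.8333 = -0.598

-0.598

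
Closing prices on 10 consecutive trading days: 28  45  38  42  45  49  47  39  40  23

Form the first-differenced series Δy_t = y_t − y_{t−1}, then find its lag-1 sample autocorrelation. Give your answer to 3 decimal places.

First differences Δy: 17, -7, 4, 3, 4, -2, -8, 1, -17
Mean of differences = -0.5556
Numerator Σ(Δy_t−Δȳ)(Δy_{t+1}−Δȳ) = -143.0864
Denominator Σ(Δy_t−Δȳ)² = 734.2222
r_1(Δy) = -143.0864 / 734.2222 = -0.195

-0.195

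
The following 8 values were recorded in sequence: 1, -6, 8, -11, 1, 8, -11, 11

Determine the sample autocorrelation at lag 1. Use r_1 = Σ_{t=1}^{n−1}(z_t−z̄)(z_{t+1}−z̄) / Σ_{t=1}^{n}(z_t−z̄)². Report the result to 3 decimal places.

-0.667

Mean z̄ = (1 − 6 + 8 − 11 + 1 + 8 − 11 + 11)/8 = 0.1250
Deviations from mean: 0.8750, -6.1250, 7.8750, -11.1250, 0.8750, 7.8750, -11.1250, 10.8750
Numerator Σ_{t=1}^{7}(z_t−z̄)(z_{t+1}−z̄) = -352.6406
Denominator Σ(z_t−z̄)² = 528.8750
r_1 = -352.6406 / 528.8750 = -0.667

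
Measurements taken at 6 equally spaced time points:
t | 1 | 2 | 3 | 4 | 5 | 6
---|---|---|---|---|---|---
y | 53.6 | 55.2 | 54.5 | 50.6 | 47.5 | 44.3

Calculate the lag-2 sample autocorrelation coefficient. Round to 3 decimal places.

Mean ȳ = (53.6 + 55.2 + 54.5 + 50.6 + 47.5 + 44.3)/6 = 50.9500
Deviations from mean: 2.6500, 4.2500, 3.5500, -0.3500, -3.4500, -6.6500
Σ(y_t−ȳ)(y_{t+2}−ȳ) = (9.4075) + (-1.4875) + (-12.2475) + (2.3275) = -2.0000
Denominator Σ(y_t−ȳ)² = 93.9350
r_2 = -2.0000 / 93.9350 = -0.021

-0.021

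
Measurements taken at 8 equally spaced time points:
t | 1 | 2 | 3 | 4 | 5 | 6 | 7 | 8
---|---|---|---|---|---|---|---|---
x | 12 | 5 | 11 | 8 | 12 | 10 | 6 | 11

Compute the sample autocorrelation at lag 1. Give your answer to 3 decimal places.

-0.586

Mean x̄ = (12 + 5 + 11 + 8 + 12 + 10 + 6 + 11)/8 = 9.3750
Deviations from mean: 2.6250, -4.3750, 1.6250, -1.3750, 2.6250, 0.6250, -3.3750, 1.6250
Numerator Σ_{t=1}^{7}(x_t−x̄)(x_{t+1}−x̄) = -30.3906
Denominator Σ(x_t−x̄)² = 51.8750
r_1 = -30.3906 / 51.8750 = -0.586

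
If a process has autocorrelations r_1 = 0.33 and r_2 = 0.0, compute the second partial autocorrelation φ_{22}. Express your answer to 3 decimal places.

-0.122

φ_{22} = (r_2 − r_1²) / (1 − r_1²)
r_1² = (0.33)² = 0.1089
Numerator = 0.0 − 0.1089 = -0.1089; denominator = 1 − 0.1089 = 0.8911
φ_{22} = -0.1089 / 0.8911 = -0.122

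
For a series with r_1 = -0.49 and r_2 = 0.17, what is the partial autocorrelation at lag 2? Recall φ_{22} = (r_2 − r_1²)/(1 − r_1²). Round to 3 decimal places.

φ_{22} = (r_2 − r_1²) / (1 − r_1²)
r_1² = (-0.49)² = 0.2401
Numerator = 0.17 − 0.2401 = -0.0701; denominator = 1 − 0.2401 = 0.7599
φ_{22} = -0.0701 / 0.7599 = -0.092

-0.092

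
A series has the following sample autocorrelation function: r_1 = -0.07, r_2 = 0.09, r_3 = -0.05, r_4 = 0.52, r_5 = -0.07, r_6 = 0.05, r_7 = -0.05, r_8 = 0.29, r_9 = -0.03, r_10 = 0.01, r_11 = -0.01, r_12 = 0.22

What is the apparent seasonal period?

4

The largest autocorrelation is r_4 = 0.52, with weaker echoes at lags 8 (0.29) and 12 (0.22); the remaining lags stay at or below 0.09.
The dominant spike at lag 4 indicates a seasonal period of 4.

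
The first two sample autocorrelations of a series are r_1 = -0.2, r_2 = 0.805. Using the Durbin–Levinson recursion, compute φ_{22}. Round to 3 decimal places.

φ_{22} = (r_2 − r_1²) / (1 − r_1²)
r_1² = (-0.2)² = 0.04
Numerator = 0.805 − 0.0400 = 0.7650; denominator = 1 − 0.0400 = 0.9600
φ_{22} = 0.7650 / 0.9600 = 0.797

0.797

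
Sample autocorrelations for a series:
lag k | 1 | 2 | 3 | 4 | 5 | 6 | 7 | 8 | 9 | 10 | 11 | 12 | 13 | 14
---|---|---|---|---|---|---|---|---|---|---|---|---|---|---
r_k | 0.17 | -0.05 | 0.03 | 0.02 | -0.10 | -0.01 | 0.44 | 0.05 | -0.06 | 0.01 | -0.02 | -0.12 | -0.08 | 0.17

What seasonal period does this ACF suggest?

7

The largest autocorrelation is r_7 = 0.44; the remaining lags stay at or below 0.17.
The dominant spike at lag 7 indicates a seasonal period of 7.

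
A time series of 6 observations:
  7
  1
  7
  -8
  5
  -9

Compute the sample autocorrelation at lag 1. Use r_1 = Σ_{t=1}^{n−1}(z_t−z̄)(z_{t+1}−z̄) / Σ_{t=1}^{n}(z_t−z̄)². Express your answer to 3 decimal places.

Mean z̄ = (7 + 1 + 7 − 8 + 5 − 9)/6 = 0.5000
Deviations from mean: 6.5000, 0.5000, 6.5000, -8.5000, 4.5000, -9.5000
Numerator Σ_{t=1}^{5}(z_t−z̄)(z_{t+1}−z̄) = -129.7500
Denominator Σ(z_t−z̄)² = 267.5000
r_1 = -129.7500 / 267.5000 = -0.485

-0.485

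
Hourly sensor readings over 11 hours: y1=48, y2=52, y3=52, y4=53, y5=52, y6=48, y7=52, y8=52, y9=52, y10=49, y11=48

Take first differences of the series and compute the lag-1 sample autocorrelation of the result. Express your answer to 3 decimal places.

First differences Δy: 4, 0, 1, -1, -4, 4, 0, 0, -3, -1
Mean of differences = 0.0000
Numerator Σ(Δy_t−Δȳ)(Δy_{t+1}−Δȳ) = -10.0000
Denominator Σ(Δy_t−Δȳ)² = 60.0000
r_1(Δy) = -10.0000 / 60.0000 = -0.167

-0.167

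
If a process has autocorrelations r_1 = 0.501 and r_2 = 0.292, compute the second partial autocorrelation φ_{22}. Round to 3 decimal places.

0.055

φ_{22} = (r_2 − r_1²) / (1 − r_1²)
r_1² = (0.501)² = 0.251001
Numerator = 0.292 − 0.2510 = 0.0410; denominator = 1 − 0.2510 = 0.7490
φ_{22} = 0.0410 / 0.7490 = 0.055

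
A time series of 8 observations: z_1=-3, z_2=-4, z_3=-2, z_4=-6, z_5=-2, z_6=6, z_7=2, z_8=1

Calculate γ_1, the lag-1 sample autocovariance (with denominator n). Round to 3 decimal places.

4.875

Mean z̄ = (-3 − 4 − 2 − 6 − 2 + 6 + 2 + 1)/8 = -1.0000
Deviations: -2.0000, -3.0000, -1.0000, -5.0000, -1.0000, 7.0000, 3.0000, 2.0000
Σ_{t=1}^{7}(z_t−z̄)(z_{t+1}−z̄) = 39.0000
γ_1 = 39.0000 / 8 = 4.875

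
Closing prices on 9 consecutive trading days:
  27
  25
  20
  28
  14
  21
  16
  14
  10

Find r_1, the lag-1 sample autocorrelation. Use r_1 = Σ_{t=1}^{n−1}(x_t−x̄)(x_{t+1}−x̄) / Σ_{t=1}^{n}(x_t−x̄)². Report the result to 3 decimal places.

0.184

Mean x̄ = (27 + 25 + 20 + 28 + 14 + 21 + 16 + 14 + 10)/9 = 19.4444
Numerator Σ_{t=1}^{8}(x_t−x̄)(x_{t+1}−x̄) = 59.5802
Denominator Σ(x_t−x̄)² = 324.2222
r_1 = 59.5802 / 324.2222 = 0.184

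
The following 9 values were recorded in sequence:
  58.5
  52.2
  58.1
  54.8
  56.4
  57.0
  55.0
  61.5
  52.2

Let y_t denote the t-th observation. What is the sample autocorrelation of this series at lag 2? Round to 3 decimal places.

0.247

Mean ȳ = (58.5 + 52.2 + 58.1 + 54.8 + 56.4 + 57.0 + 55.0 + 61.5 + 52.2)/9 = 56.1889
Numerator Σ_{t=1}^{7}(y_t−ȳ)(y_{t+2}−ȳ) = 18.0331
Denominator Σ(y_t−ȳ)² = 73.0689
r_2 = 18.0331 / 73.0689 = 0.247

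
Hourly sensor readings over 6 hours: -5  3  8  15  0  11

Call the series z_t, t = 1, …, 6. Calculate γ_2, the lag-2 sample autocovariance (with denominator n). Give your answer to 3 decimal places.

Mean z̄ = (-5 + 3 + 8 + 15 + 0 + 11)/6 = 5.3333
Deviations: -10.3333, -2.3333, 2.6667, 9.6667, -5.3333, 5.6667
Σ_{t=1}^{4}(z_t−z̄)(z_{t+2}−z̄) = -9.5556
γ_2 = -9.5556 / 6 = -1.593

-1.593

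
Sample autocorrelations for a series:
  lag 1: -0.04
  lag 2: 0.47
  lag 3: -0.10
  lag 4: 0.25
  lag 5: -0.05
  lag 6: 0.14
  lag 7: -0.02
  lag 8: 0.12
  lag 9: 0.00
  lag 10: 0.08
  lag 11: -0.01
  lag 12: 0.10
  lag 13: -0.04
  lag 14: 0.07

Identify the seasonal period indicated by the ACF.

The largest autocorrelation is r_2 = 0.47, with a weaker echo at lag 4 (0.25); the remaining lags stay at or below 0.14.
The dominant spike at lag 2 indicates a seasonal period of 2.

2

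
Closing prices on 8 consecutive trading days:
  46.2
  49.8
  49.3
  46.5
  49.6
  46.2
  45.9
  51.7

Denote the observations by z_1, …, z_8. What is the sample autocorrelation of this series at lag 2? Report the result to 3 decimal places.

Mean z̄ = (46.2 + 49.8 + 49.3 + 46.5 + 49.6 + 46.2 + 45.9 + 51.7)/8 = 48.1500
Deviations from mean: -1.9500, 1.6500, 1.1500, -1.6500, 1.4500, -1.9500, -2.2500, 3.5500
Numerator Σ_{t=1}^{6}(z_t−z̄)(z_{t+2}−z̄) = -10.2650
Denominator Σ(z_t−z̄)² = 34.1400
r_2 = -10.2650 / 34.1400 = -0.301

-0.301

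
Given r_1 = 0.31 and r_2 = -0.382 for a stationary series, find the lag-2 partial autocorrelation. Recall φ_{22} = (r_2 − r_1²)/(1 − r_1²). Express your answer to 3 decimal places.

φ_{22} = (r_2 − r_1²) / (1 − r_1²)
r_1² = (0.31)² = 0.0961
Numerator = -0.382 − 0.0961 = -0.4781; denominator = 1 − 0.0961 = 0.9039
φ_{22} = -0.4781 / 0.9039 = -0.529

-0.529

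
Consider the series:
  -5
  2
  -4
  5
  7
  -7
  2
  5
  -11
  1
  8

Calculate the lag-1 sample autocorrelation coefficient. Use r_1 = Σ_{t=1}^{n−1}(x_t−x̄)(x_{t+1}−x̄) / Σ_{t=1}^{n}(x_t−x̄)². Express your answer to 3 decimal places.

Mean x̄ = (-5 + 2 − 4 + 5 + 7 − 7 + 2 + 5 − 11 + 1 + 8)/11 = 0.2727
Numerator Σ_{t=1}^{10}(x_t−x̄)(x_{t+1}−x̄) = -114.0744
Denominator Σ(x_t−x̄)² = 382.1818
r_1 = -114.0744 / 382.1818 = -0.298

-0.298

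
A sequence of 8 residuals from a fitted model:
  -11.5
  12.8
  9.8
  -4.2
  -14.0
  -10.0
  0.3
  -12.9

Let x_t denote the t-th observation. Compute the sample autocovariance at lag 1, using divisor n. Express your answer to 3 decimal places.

Mean x̄ = (-11.5 + 12.8 + 9.8 − 4.2 − 14.0 − 10.0 + 0.3 − 12.9)/8 = -3.7125
Deviations: -7.7875, 16.5125, 13.5125, -0.4875, -10.2875, -6.2875, 4.0125, -9.1875
Σ_{t=1}^{7}(x_t−x̄)(x_{t+1}−x̄) = 95.5511
γ_1 = 95.5511 / 8 = 11.944

11.944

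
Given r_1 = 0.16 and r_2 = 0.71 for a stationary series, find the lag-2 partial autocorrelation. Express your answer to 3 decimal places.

0.702

φ_{22} = (r_2 − r_1²) / (1 − r_1²)
r_1² = (0.16)² = 0.0256
Numerator = 0.71 − 0.0256 = 0.6844; denominator = 1 − 0.0256 = 0.9744
φ_{22} = 0.6844 / 0.9744 = 0.702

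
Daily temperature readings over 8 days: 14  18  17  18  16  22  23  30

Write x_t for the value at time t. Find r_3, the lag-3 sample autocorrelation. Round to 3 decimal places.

Mean x̄ = (14 + 18 + 17 + 18 + 16 + 22 + 23 + 30)/8 = 19.7500
Σ(x_t−x̄)(x_{t+3}−x̄) = (10.0625) + (6.5625) + (-6.1875) + (-5.6875) + (-38.4375) = -33.6875
Denominator Σ(x_t−x̄)² = 181.5000
r_3 = -33.6875 / 181.5000 = -0.186

-0.186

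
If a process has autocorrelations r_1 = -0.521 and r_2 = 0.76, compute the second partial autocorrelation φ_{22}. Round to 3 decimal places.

φ_{22} = (r_2 − r_1²) / (1 − r_1²)
r_1² = (-0.521)² = 0.271441
Numerator = 0.76 − 0.2714 = 0.4886; denominator = 1 − 0.2714 = 0.7286
φ_{22} = 0.4886 / 0.7286 = 0.671

0.671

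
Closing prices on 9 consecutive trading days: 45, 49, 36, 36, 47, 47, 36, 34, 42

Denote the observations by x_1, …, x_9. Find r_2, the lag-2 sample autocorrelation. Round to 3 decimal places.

-0.711

Mean x̄ = (45 + 49 + 36 + 36 + 47 + 47 + 36 + 34 + 42)/9 = 41.3333
Σ(x_t−x̄)(x_{t+2}−x̄) = (-19.5556) + (-40.8889) + (-30.2222) + (-30.2222) + (-30.2222) + (-41.5556) + (-3.5556) = -196.2222
Denominator Σ(x_t−x̄)² = 276.0000
r_2 = -196.2222 / 276.0000 = -0.711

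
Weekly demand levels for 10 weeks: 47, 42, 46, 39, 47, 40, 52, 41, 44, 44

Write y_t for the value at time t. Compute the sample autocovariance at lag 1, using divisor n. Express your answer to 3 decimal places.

Mean ȳ = (47 + 42 + 46 + 39 + 47 + 40 + 52 + 41 + 44 + 44)/10 = 44.2000
Σ_{t=1}^{9}(y_t−ȳ)(y_{t+1}−ȳ) = -102.8400
γ_1 = -102.8400 / 10 = -10.284

-10.284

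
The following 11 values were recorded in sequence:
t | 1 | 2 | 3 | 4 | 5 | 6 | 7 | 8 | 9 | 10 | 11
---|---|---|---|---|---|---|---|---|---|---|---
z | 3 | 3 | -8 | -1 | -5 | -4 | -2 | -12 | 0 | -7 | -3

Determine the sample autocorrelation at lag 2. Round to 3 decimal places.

Mean z̄ = (3 + 3 − 8 − 1 − 5 − 4 − 2 − 12 + 0 − 7 − 3)/11 = -3.2727
Numerator Σ_{t=1}^{9}(z_t−z̄)(z_{t+2}−z̄) = 32.8512
Denominator Σ(z_t−z̄)² = 212.1818
r_2 = 32.8512 / 212.1818 = 0.155

0.155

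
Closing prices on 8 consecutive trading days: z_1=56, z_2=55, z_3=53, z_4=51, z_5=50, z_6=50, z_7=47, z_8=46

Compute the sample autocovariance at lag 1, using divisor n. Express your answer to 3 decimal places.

Mean z̄ = (56 + 55 + 53 + 51 + 50 + 50 + 47 + 46)/8 = 51.0000
Σ_{t=1}^{7}(z_t−z̄)(z_{t+1}−z̄) = 53.0000
γ_1 = 53.0000 / 8 = 6.625

6.625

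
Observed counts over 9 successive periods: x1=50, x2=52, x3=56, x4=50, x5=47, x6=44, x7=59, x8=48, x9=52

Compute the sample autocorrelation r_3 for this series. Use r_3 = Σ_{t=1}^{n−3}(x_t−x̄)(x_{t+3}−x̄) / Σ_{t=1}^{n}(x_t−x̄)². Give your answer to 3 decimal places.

Mean x̄ = (50 + 52 + 56 + 50 + 47 + 44 + 59 + 48 + 52)/9 = 50.8889
Numerator Σ_{t=1}^{6}(x_t−x̄)(x_{t+3}−x̄) = -42.3704
Denominator Σ(x_t−x̄)² = 166.8889
r_3 = -42.3704 / 166.8889 = -0.254

-0.254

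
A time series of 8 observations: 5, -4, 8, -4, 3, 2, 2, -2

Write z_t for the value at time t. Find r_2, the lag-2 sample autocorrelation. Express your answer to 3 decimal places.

0.460

Mean z̄ = (5 − 4 + 8 − 4 + 3 + 2 + 2 − 2)/8 = 1.2500
Deviations from mean: 3.7500, -5.2500, 6.7500, -5.2500, 1.7500, 0.7500, 0.7500, -3.2500
Numerator Σ_{t=1}^{6}(z_t−z̄)(z_{t+2}−z̄) = 59.6250
Denominator Σ(z_t−z̄)² = 129.5000
r_2 = 59.6250 / 129.5000 = 0.460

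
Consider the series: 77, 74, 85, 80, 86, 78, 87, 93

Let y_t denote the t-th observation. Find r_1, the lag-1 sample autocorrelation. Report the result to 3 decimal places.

0.078

Mean ȳ = (77 + 74 + 85 + 80 + 86 + 78 + 87 + 93)/8 = 82.5000
Deviations from mean: -5.5000, -8.5000, 2.5000, -2.5000, 3.5000, -4.5000, 4.5000, 10.5000
Numerator Σ_{t=1}^{7}(y_t−ȳ)(y_{t+1}−ȳ) = 21.7500
Denominator Σ(y_t−ȳ)² = 278.0000
r_1 = 21.7500 / 278.0000 = 0.078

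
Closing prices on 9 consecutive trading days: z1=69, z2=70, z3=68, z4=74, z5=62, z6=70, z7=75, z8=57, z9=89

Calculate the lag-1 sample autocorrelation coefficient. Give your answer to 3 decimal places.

-0.542

Mean z̄ = (69 + 70 + 68 + 74 + 62 + 70 + 75 + 57 + 89)/9 = 70.4444
Numerator Σ_{t=1}^{8}(z_t−z̄)(z_{t+1}−z̄) = -345.9753
Denominator Σ(z_t−z̄)² = 638.2222
r_1 = -345.9753 / 638.2222 = -0.542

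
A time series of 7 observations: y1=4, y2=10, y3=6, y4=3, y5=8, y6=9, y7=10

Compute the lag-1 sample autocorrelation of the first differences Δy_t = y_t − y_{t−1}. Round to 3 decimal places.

-0.256

First differences Δy: 6, -4, -3, 5, 1, 1
Mean of differences = 1.0000
Numerator Σ(Δy_t−Δȳ)(Δy_{t+1}−Δȳ) = -21.0000
Denominator Σ(Δy_t−Δȳ)² = 82.0000
r_1(Δy) = -21.0000 / 82.0000 = -0.256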